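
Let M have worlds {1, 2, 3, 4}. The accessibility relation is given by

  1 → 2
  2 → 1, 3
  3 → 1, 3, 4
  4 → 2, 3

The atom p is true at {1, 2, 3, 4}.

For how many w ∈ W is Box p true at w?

4

1: successors {2}; p there: 2:T. ✓
2: successors {1, 3}; p there: 1:T, 3:T. ✓
3: successors {1, 3, 4}; p there: 1:T, 3:T, 4:T. ✓
4: successors {2, 3}; p there: 2:T, 3:T. ✓
Satisfying worlds: {1, 2, 3, 4}.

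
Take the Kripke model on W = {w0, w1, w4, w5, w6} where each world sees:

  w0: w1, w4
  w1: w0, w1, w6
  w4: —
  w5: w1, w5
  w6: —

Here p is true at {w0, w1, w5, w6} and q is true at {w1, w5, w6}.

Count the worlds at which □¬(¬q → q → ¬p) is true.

2

w0: successors {w1, w4}; ¬(¬q → q → ¬p) there: w1:F, w4:F. ✗
w1: successors {w0, w1, w6}; ¬(¬q → q → ¬p) there: w0:F, w1:F, w6:F. ✗
w4: no successors, so □¬(¬q → q → ¬p) holds vacuously. ✓
w5: successors {w1, w5}; ¬(¬q → q → ¬p) there: w1:F, w5:F. ✗
w6: no successors, so □¬(¬q → q → ¬p) holds vacuously. ✓
Satisfying worlds: {w4, w6}.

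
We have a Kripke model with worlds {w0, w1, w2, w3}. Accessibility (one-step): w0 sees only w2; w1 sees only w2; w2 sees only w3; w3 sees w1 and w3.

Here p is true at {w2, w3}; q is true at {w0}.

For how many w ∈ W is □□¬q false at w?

0

w0: successors {w2}; □¬q there: w2:T. ✓
w1: successors {w2}; □¬q there: w2:T. ✓
w2: successors {w3}; □¬q there: w3:T. ✓
w3: successors {w1, w3}; □¬q there: w1:T, w3:T. ✓
Satisfying worlds: {w0, w1, w2, w3}.
So □□¬q fails at the other 0 worlds.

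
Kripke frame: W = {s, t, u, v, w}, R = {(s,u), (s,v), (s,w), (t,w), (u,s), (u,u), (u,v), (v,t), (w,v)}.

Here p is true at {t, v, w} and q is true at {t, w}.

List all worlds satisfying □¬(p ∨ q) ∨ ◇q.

{s, t, v}

s: □¬(p ∨ q) is F, ◇q is T. ✓
t: □¬(p ∨ q) is F, ◇q is T. ✓
u: □¬(p ∨ q) is F, ◇q is F. ✗
v: □¬(p ∨ q) is F, ◇q is T. ✓
w: □¬(p ∨ q) is F, ◇q is F. ✗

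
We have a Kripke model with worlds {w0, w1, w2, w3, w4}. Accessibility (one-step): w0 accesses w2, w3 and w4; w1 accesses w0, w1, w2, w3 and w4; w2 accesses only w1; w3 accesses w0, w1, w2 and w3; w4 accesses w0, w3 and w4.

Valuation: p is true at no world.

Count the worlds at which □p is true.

0

w0: successors {w2, w3, w4}; p there: w2:F, w3:F, w4:F. ✗
w1: successors {w0, w1, w2, w3, w4}; p there: w0:F, w1:F, w2:F, w3:F, w4:F. ✗
w2: successors {w1}; p there: w1:F. ✗
w3: successors {w0, w1, w2, w3}; p there: w0:F, w1:F, w2:F, w3:F. ✗
w4: successors {w0, w3, w4}; p there: w0:F, w3:F, w4:F. ✗
Satisfying worlds: ∅.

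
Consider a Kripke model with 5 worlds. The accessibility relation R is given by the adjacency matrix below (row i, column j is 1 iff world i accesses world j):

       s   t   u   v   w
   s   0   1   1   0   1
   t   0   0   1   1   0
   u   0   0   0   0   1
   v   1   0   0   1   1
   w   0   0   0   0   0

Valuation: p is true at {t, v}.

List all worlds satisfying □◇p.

s: successors {t, u, w}; ◇p there: t:T, u:F, w:F. ✗
t: successors {u, v}; ◇p there: u:F, v:T. ✗
u: successors {w}; ◇p there: w:F. ✗
v: successors {s, v, w}; ◇p there: s:T, v:T, w:F. ✗
w: no successors, so □◇p holds vacuously. ✓

{w}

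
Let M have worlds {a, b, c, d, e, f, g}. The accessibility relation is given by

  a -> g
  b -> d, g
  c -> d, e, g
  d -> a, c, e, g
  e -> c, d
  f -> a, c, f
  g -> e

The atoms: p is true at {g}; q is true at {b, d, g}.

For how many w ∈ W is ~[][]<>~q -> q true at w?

a: ~[][]<>~q is F, q is F. ✓
b: ~[][]<>~q is T, q is T. ✓
c: ~[][]<>~q is T, q is F. ✗
d: ~[][]<>~q is F, q is T. ✓
e: ~[][]<>~q is T, q is F. ✗
f: ~[][]<>~q is T, q is F. ✗
g: ~[][]<>~q is F, q is T. ✓
Satisfying worlds: {a, b, d, g}.

4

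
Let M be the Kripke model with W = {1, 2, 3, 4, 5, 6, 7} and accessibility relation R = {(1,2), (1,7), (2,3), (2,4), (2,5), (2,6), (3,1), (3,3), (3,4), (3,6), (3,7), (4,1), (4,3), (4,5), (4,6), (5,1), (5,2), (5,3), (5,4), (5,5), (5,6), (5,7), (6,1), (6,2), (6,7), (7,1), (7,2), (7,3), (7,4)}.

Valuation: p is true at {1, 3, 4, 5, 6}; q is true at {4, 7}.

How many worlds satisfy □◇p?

1: successors {2, 7}; ◇p there: 2:T, 7:T. ✓
2: successors {3, 4, 5, 6}; ◇p there: 3:T, 4:T, 5:T, 6:T. ✓
3: successors {1, 3, 4, 6, 7}; ◇p there: 1:F, 3:T, 4:T, 6:T, 7:T. ✗
4: successors {1, 3, 5, 6}; ◇p there: 1:F, 3:T, 5:T, 6:T. ✗
5: successors {1, 2, 3, 4, 5, 6, 7}; ◇p there: 1:F, 2:T, 3:T, 4:T, 5:T, 6:T, 7:T. ✗
6: successors {1, 2, 7}; ◇p there: 1:F, 2:T, 7:T. ✗
7: successors {1, 2, 3, 4}; ◇p there: 1:F, 2:T, 3:T, 4:T. ✗
Satisfying worlds: {1, 2}.

2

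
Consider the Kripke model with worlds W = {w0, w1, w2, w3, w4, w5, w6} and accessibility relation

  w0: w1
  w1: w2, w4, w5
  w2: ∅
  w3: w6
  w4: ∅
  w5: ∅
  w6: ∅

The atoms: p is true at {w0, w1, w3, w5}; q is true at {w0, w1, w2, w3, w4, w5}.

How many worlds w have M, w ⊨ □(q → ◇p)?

6

w0: successors {w1}; q → ◇p there: w1:T. ✓
w1: successors {w2, w4, w5}; q → ◇p there: w2:F, w4:F, w5:F. ✗
w2: no successors, so □(q → ◇p) holds vacuously. ✓
w3: successors {w6}; q → ◇p there: w6:T. ✓
w4: no successors, so □(q → ◇p) holds vacuously. ✓
w5: no successors, so □(q → ◇p) holds vacuously. ✓
w6: no successors, so □(q → ◇p) holds vacuously. ✓
Satisfying worlds: {w0, w2, w3, w4, w5, w6}.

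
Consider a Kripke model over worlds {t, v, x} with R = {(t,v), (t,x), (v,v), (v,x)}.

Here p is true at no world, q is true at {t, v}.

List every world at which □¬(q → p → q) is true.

{x}

t: successors {v, x}; ¬(q → p → q) there: v:F, x:F. ✗
v: successors {v, x}; ¬(q → p → q) there: v:F, x:F. ✗
x: no successors, so □¬(q → p → q) holds vacuously. ✓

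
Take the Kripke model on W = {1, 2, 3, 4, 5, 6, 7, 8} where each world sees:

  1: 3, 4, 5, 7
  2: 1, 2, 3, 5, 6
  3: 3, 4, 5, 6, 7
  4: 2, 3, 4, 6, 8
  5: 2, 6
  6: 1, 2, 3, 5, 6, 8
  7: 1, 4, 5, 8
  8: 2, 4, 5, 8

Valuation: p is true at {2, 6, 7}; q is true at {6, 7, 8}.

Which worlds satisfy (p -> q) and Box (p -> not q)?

{7, 8}

1: p -> q is T, Box (p -> not q) is F. ✗
2: p -> q is F, Box (p -> not q) is F. ✗
3: p -> q is T, Box (p -> not q) is F. ✗
4: p -> q is T, Box (p -> not q) is F. ✗
5: p -> q is T, Box (p -> not q) is F. ✗
6: p -> q is T, Box (p -> not q) is F. ✗
7: p -> q is T, Box (p -> not q) is T. ✓
8: p -> q is T, Box (p -> not q) is T. ✓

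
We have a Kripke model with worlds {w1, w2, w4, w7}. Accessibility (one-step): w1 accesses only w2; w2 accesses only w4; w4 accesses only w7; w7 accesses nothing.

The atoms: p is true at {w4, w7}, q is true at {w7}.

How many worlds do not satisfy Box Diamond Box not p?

2

w1: successors {w2}; Diamond Box not p there: w2:F. ✗
w2: successors {w4}; Diamond Box not p there: w4:T. ✓
w4: successors {w7}; Diamond Box not p there: w7:F. ✗
w7: no successors, so Box Diamond Box not p holds vacuously. ✓
Satisfying worlds: {w2, w7}.
So Box Diamond Box not p fails at the other 2 worlds.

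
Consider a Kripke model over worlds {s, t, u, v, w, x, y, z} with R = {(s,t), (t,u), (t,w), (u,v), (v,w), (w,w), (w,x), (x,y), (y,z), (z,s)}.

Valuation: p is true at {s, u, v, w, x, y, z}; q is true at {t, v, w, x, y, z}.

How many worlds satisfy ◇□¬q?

1

s: successors {t}; □¬q there: t:F. ✗
t: successors {u, w}; □¬q there: u:F, w:F. ✗
u: successors {v}; □¬q there: v:F. ✗
v: successors {w}; □¬q there: w:F. ✗
w: successors {w, x}; □¬q there: w:F, x:F. ✗
x: successors {y}; □¬q there: y:F. ✗
y: successors {z}; □¬q there: z:T. ✓
z: successors {s}; □¬q there: s:F. ✗
Satisfying worlds: {y}.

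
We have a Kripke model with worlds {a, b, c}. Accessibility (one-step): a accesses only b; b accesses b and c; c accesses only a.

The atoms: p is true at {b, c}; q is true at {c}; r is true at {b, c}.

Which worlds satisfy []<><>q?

{a, c}

a: successors {b}; <><>q there: b:T. ✓
b: successors {b, c}; <><>q there: b:T, c:F. ✗
c: successors {a}; <><>q there: a:T. ✓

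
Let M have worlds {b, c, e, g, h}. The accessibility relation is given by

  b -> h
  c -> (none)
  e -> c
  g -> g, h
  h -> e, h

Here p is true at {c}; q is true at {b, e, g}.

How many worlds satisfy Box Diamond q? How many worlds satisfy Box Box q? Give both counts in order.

3 and 2

For Box Diamond q:
b: successors {h}; Diamond q there: h:T. ✓
c: no successors, so Box Diamond q holds vacuously. ✓
e: successors {c}; Diamond q there: c:F. ✗
g: successors {g, h}; Diamond q there: g:T, h:T. ✓
h: successors {e, h}; Diamond q there: e:F, h:T. ✗
— 3 worlds.
For Box Box q:
b: successors {h}; Box q there: h:F. ✗
c: no successors, so Box Box q holds vacuously. ✓
e: successors {c}; Box q there: c:T. ✓
g: successors {g, h}; Box q there: g:F, h:F. ✗
h: successors {e, h}; Box q there: e:F, h:F. ✗
— 2 worlds.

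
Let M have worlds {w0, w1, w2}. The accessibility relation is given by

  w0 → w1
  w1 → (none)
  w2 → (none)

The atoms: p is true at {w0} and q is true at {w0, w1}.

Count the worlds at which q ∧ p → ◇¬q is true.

w0: q ∧ p is T, ◇¬q is F. ✗
w1: q ∧ p is F, ◇¬q is F. ✓
w2: q ∧ p is F, ◇¬q is F. ✓
Satisfying worlds: {w1, w2}.

2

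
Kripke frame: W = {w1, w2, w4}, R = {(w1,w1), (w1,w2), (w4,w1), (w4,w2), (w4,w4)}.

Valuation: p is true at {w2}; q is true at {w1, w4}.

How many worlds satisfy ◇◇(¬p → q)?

w1: successors {w1, w2}; ◇(¬p → q) there: w1:T, w2:F. ✓
w2: no successors, so ◇◇(¬p → q) fails. ✗
w4: successors {w1, w2, w4}; ◇(¬p → q) there: w1:T, w2:F, w4:T. ✓
Satisfying worlds: {w1, w4}.

2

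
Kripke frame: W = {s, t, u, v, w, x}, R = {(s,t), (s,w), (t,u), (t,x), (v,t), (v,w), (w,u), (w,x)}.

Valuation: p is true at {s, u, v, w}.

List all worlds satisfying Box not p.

{u, x}

s: successors {t, w}; not p there: t:T, w:F. ✗
t: successors {u, x}; not p there: u:F, x:T. ✗
u: no successors, so Box not p holds vacuously. ✓
v: successors {t, w}; not p there: t:T, w:F. ✗
w: successors {u, x}; not p there: u:F, x:T. ✗
x: no successors, so Box not p holds vacuously. ✓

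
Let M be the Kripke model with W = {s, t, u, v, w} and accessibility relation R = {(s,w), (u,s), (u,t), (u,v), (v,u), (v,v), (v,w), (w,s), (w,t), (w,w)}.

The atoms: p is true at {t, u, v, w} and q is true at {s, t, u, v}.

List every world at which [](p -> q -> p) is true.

s: successors {w}; p -> q -> p there: w:T. ✓
t: no successors, so [](p -> q -> p) holds vacuously. ✓
u: successors {s, t, v}; p -> q -> p there: s:T, t:T, v:T. ✓
v: successors {u, v, w}; p -> q -> p there: u:T, v:T, w:T. ✓
w: successors {s, t, w}; p -> q -> p there: s:T, t:T, w:T. ✓

{s, t, u, v, w}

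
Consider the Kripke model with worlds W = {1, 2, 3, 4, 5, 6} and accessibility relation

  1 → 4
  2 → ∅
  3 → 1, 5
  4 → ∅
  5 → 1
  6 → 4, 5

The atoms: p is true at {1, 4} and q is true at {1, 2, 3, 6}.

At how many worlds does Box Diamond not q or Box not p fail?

1: Box Diamond not q is F, Box not p is F. ✗
2: Box Diamond not q is T, Box not p is T. ✓
3: Box Diamond not q is F, Box not p is F. ✗
4: Box Diamond not q is T, Box not p is T. ✓
5: Box Diamond not q is T, Box not p is F. ✓
6: Box Diamond not q is F, Box not p is F. ✗
Satisfying worlds: {2, 4, 5}.
So Box Diamond not q or Box not p fails at the other 3 worlds.

3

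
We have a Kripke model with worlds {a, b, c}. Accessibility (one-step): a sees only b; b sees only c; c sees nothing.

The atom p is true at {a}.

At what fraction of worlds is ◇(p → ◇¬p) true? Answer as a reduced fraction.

2/3

a: successors {b}; p → ◇¬p there: b:T. ✓
b: successors {c}; p → ◇¬p there: c:T. ✓
c: no successors, so ◇(p → ◇¬p) fails. ✗
That's 2 of 3 worlds, so 2/3.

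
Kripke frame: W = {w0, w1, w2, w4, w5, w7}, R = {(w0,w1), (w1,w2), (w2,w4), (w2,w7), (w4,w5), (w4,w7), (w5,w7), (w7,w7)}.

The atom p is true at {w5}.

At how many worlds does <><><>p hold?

w0: successors {w1}; <><>p there: w1:F. ✗
w1: successors {w2}; <><>p there: w2:T. ✓
w2: successors {w4, w7}; <><>p there: w4:F, w7:F. ✗
w4: successors {w5, w7}; <><>p there: w5:F, w7:F. ✗
w5: successors {w7}; <><>p there: w7:F. ✗
w7: successors {w7}; <><>p there: w7:F. ✗
Satisfying worlds: {w1}.

1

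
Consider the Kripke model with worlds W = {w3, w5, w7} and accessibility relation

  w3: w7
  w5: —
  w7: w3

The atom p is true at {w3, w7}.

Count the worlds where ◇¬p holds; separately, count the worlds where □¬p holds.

0 and 1

For ◇¬p:
w3: successors {w7}; ¬p there: w7:F. ✗
w5: no successors, so ◇¬p fails. ✗
w7: successors {w3}; ¬p there: w3:F. ✗
— 0 worlds.
For □¬p:
w3: successors {w7}; ¬p there: w7:F. ✗
w5: no successors, so □¬p holds vacuously. ✓
w7: successors {w3}; ¬p there: w3:F. ✗
— 1 world.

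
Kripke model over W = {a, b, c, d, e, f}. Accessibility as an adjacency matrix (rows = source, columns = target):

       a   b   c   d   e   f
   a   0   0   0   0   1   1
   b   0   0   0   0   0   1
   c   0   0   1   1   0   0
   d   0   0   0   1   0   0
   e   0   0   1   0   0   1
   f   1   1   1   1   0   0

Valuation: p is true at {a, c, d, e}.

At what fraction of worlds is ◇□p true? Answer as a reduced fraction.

a: successors {e, f}; □p there: e:F, f:F. ✗
b: successors {f}; □p there: f:F. ✗
c: successors {c, d}; □p there: c:T, d:T. ✓
d: successors {d}; □p there: d:T. ✓
e: successors {c, f}; □p there: c:T, f:F. ✓
f: successors {a, b, c, d}; □p there: a:F, b:F, c:T, d:T. ✓
That's 4 of 6 worlds, so 4/6 = 2/3.

2/3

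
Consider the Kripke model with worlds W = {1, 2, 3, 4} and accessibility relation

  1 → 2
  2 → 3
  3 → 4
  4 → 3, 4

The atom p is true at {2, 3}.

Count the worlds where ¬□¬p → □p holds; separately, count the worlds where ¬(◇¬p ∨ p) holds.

For ¬□¬p → □p:
1: ¬□¬p is T, □p is T. ✓
2: ¬□¬p is T, □p is T. ✓
3: ¬□¬p is F, □p is F. ✓
4: ¬□¬p is T, □p is F. ✗
— 3 worlds.
For ¬(◇¬p ∨ p):
1: ◇¬p ∨ p is F. ✓
2: ◇¬p ∨ p is T. ✗
3: ◇¬p ∨ p is T. ✗
4: ◇¬p ∨ p is T. ✗
— 1 world.

3 and 1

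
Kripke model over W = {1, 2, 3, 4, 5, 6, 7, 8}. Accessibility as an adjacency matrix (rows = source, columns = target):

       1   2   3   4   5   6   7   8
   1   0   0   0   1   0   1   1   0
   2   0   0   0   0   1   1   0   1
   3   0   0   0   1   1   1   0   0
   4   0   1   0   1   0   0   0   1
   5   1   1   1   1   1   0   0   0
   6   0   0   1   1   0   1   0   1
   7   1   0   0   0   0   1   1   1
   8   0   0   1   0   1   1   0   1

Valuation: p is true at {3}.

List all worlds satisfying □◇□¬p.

{1, 2, 3, 6, 7, 8}

1: successors {4, 6, 7}; ◇□¬p there: 4:T, 6:T, 7:T. ✓
2: successors {5, 6, 8}; ◇□¬p there: 5:T, 6:T, 8:T. ✓
3: successors {4, 5, 6}; ◇□¬p there: 4:T, 5:T, 6:T. ✓
4: successors {2, 4, 8}; ◇□¬p there: 2:F, 4:T, 8:T. ✗
5: successors {1, 2, 3, 4, 5}; ◇□¬p there: 1:T, 2:F, 3:T, 4:T, 5:T. ✗
6: successors {3, 4, 6, 8}; ◇□¬p there: 3:T, 4:T, 6:T, 8:T. ✓
7: successors {1, 6, 7, 8}; ◇□¬p there: 1:T, 6:T, 7:T, 8:T. ✓
8: successors {3, 5, 6, 8}; ◇□¬p there: 3:T, 5:T, 6:T, 8:T. ✓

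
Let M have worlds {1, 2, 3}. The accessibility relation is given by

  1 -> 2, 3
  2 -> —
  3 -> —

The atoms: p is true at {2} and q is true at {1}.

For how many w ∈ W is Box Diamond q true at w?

2

1: successors {2, 3}; Diamond q there: 2:F, 3:F. ✗
2: no successors, so Box Diamond q holds vacuously. ✓
3: no successors, so Box Diamond q holds vacuously. ✓
Satisfying worlds: {2, 3}.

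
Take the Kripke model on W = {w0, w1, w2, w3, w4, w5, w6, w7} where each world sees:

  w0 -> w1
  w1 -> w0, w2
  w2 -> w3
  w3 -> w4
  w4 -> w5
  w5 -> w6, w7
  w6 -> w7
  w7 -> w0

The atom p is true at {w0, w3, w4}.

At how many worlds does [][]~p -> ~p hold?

w0: [][]~p is F, ~p is F. ✓
w1: [][]~p is F, ~p is T. ✓
w2: [][]~p is F, ~p is T. ✓
w3: [][]~p is T, ~p is F. ✗
w4: [][]~p is T, ~p is F. ✗
w5: [][]~p is F, ~p is T. ✓
w6: [][]~p is F, ~p is T. ✓
w7: [][]~p is T, ~p is T. ✓
Satisfying worlds: {w0, w1, w2, w5, w6, w7}.

6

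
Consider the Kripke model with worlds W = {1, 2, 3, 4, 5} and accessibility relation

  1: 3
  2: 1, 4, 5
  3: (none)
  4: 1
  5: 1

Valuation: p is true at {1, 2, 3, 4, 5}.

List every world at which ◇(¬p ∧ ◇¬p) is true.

∅

1: successors {3}; ¬p ∧ ◇¬p there: 3:F. ✗
2: successors {1, 4, 5}; ¬p ∧ ◇¬p there: 1:F, 4:F, 5:F. ✗
3: no successors, so ◇(¬p ∧ ◇¬p) fails. ✗
4: successors {1}; ¬p ∧ ◇¬p there: 1:F. ✗
5: successors {1}; ¬p ∧ ◇¬p there: 1:F. ✗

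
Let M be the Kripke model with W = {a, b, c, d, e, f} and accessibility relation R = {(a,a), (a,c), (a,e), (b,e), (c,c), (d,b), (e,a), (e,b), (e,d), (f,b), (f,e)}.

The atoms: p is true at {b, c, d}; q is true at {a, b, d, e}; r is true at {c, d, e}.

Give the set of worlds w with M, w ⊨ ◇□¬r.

a: successors {a, c, e}; □¬r there: a:F, c:F, e:F. ✗
b: successors {e}; □¬r there: e:F. ✗
c: successors {c}; □¬r there: c:F. ✗
d: successors {b}; □¬r there: b:F. ✗
e: successors {a, b, d}; □¬r there: a:F, b:F, d:T. ✓
f: successors {b, e}; □¬r there: b:F, e:F. ✗

{e}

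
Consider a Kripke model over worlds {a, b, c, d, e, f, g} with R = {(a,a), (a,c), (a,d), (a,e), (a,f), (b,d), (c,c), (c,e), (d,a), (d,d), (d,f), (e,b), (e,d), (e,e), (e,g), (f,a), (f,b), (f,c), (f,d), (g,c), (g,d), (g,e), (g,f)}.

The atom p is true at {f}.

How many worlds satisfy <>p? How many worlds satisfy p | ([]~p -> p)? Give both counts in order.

For <>p:
a: successors {a, c, d, e, f}; p there: a:F, c:F, d:F, e:F, f:T. ✓
b: successors {d}; p there: d:F. ✗
c: successors {c, e}; p there: c:F, e:F. ✗
d: successors {a, d, f}; p there: a:F, d:F, f:T. ✓
e: successors {b, d, e, g}; p there: b:F, d:F, e:F, g:F. ✗
f: successors {a, b, c, d}; p there: a:F, b:F, c:F, d:F. ✗
g: successors {c, d, e, f}; p there: c:F, d:F, e:F, f:T. ✓
— 3 worlds.
For p | ([]~p -> p):
a: p is F, []~p -> p is T. ✓
b: p is F, []~p -> p is F. ✗
c: p is F, []~p -> p is F. ✗
d: p is F, []~p -> p is T. ✓
e: p is F, []~p -> p is F. ✗
f: p is T, []~p -> p is T. ✓
g: p is F, []~p -> p is T. ✓
— 4 worlds.

3 and 4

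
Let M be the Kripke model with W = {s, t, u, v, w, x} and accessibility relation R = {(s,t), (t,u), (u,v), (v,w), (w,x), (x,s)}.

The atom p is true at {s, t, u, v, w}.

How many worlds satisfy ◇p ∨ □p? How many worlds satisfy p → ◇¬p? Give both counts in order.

For ◇p ∨ □p:
s: ◇p is T, □p is T. ✓
t: ◇p is T, □p is T. ✓
u: ◇p is T, □p is T. ✓
v: ◇p is T, □p is T. ✓
w: ◇p is F, □p is F. ✗
x: ◇p is T, □p is T. ✓
— 5 worlds.
For p → ◇¬p:
s: p is T, ◇¬p is F. ✗
t: p is T, ◇¬p is F. ✗
u: p is T, ◇¬p is F. ✗
v: p is T, ◇¬p is F. ✗
w: p is T, ◇¬p is T. ✓
x: p is F, ◇¬p is F. ✓
— 2 worlds.

5 and 2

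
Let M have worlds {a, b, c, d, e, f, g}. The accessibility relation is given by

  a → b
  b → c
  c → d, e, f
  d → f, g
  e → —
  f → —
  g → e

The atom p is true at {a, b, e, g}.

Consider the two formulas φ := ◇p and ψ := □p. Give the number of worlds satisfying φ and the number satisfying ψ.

4 and 4

For ◇p:
a: successors {b}; p there: b:T. ✓
b: successors {c}; p there: c:F. ✗
c: successors {d, e, f}; p there: d:F, e:T, f:F. ✓
d: successors {f, g}; p there: f:F, g:T. ✓
e: no successors, so ◇p fails. ✗
f: no successors, so ◇p fails. ✗
g: successors {e}; p there: e:T. ✓
— 4 worlds.
For □p:
a: successors {b}; p there: b:T. ✓
b: successors {c}; p there: c:F. ✗
c: successors {d, e, f}; p there: d:F, e:T, f:F. ✗
d: successors {f, g}; p there: f:F, g:T. ✗
e: no successors, so □p holds vacuously. ✓
f: no successors, so □p holds vacuously. ✓
g: successors {e}; p there: e:T. ✓
— 4 worlds.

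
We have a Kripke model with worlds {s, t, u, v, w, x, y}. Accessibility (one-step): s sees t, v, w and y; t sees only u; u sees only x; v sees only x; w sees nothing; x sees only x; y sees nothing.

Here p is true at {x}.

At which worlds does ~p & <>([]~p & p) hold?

∅

s: ~p is T, <>([]~p & p) is F. ✗
t: ~p is T, <>([]~p & p) is F. ✗
u: ~p is T, <>([]~p & p) is F. ✗
v: ~p is T, <>([]~p & p) is F. ✗
w: ~p is T, <>([]~p & p) is F. ✗
x: ~p is F, <>([]~p & p) is F. ✗
y: ~p is T, <>([]~p & p) is F. ✗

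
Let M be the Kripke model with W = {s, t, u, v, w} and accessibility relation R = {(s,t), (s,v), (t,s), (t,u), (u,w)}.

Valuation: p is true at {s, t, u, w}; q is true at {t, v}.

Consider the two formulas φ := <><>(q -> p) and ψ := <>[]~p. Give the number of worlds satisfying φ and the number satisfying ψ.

For <><>(q -> p):
s: successors {t, v}; <>(q -> p) there: t:T, v:F. ✓
t: successors {s, u}; <>(q -> p) there: s:T, u:T. ✓
u: successors {w}; <>(q -> p) there: w:F. ✗
v: no successors, so <><>(q -> p) fails. ✗
w: no successors, so <><>(q -> p) fails. ✗
— 2 worlds.
For <>[]~p:
s: successors {t, v}; []~p there: t:F, v:T. ✓
t: successors {s, u}; []~p there: s:F, u:F. ✗
u: successors {w}; []~p there: w:T. ✓
v: no successors, so <>[]~p fails. ✗
w: no successors, so <>[]~p fails. ✗
— 2 worlds.

2 and 2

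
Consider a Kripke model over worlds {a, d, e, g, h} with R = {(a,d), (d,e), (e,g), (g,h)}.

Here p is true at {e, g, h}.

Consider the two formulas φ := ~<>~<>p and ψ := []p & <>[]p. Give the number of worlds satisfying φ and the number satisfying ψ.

4 and 3

For ~<>~<>p:
a: <>~<>p is F. ✓
d: <>~<>p is F. ✓
e: <>~<>p is F. ✓
g: <>~<>p is T. ✗
h: <>~<>p is F. ✓
— 4 worlds.
For []p & <>[]p:
a: []p is F, <>[]p is T. ✗
d: []p is T, <>[]p is T. ✓
e: []p is T, <>[]p is T. ✓
g: []p is T, <>[]p is T. ✓
h: []p is T, <>[]p is F. ✗
— 3 worlds.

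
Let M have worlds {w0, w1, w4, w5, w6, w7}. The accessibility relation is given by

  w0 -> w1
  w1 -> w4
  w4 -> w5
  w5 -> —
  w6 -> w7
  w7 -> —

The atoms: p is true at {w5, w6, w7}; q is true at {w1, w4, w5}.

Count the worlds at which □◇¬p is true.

3

w0: successors {w1}; ◇¬p there: w1:T. ✓
w1: successors {w4}; ◇¬p there: w4:F. ✗
w4: successors {w5}; ◇¬p there: w5:F. ✗
w5: no successors, so □◇¬p holds vacuously. ✓
w6: successors {w7}; ◇¬p there: w7:F. ✗
w7: no successors, so □◇¬p holds vacuously. ✓
Satisfying worlds: {w0, w5, w7}.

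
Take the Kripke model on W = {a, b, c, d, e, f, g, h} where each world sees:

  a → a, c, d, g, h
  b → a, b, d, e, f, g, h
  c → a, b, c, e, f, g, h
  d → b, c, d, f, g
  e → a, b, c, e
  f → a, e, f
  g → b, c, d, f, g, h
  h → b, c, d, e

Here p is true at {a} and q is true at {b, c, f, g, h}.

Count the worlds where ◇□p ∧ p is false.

8

a: ◇□p is F, p is T. ✗
b: ◇□p is F, p is F. ✗
c: ◇□p is F, p is F. ✗
d: ◇□p is F, p is F. ✗
e: ◇□p is F, p is F. ✗
f: ◇□p is F, p is F. ✗
g: ◇□p is F, p is F. ✗
h: ◇□p is F, p is F. ✗
Satisfying worlds: ∅.
So ◇□p ∧ p fails at the other 8 worlds.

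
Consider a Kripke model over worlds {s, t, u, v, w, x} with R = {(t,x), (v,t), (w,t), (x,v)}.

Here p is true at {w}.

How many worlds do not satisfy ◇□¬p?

2

s: no successors, so ◇□¬p fails. ✗
t: successors {x}; □¬p there: x:T. ✓
u: no successors, so ◇□¬p fails. ✗
v: successors {t}; □¬p there: t:T. ✓
w: successors {t}; □¬p there: t:T. ✓
x: successors {v}; □¬p there: v:T. ✓
Satisfying worlds: {t, v, w, x}.
So ◇□¬p fails at the other 2 worlds.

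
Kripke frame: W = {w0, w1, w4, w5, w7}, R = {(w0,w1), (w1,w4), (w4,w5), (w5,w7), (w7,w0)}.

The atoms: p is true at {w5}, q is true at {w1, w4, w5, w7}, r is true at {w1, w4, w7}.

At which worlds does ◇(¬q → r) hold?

{w0, w1, w4, w5}

w0: successors {w1}; ¬q → r there: w1:T. ✓
w1: successors {w4}; ¬q → r there: w4:T. ✓
w4: successors {w5}; ¬q → r there: w5:T. ✓
w5: successors {w7}; ¬q → r there: w7:T. ✓
w7: successors {w0}; ¬q → r there: w0:F. ✗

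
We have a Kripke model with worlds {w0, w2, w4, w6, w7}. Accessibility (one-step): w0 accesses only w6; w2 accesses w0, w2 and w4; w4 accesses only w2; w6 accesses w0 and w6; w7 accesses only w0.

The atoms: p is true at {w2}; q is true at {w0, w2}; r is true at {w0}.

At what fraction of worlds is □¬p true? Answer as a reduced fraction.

w0: successors {w6}; ¬p there: w6:T. ✓
w2: successors {w0, w2, w4}; ¬p there: w0:T, w2:F, w4:T. ✗
w4: successors {w2}; ¬p there: w2:F. ✗
w6: successors {w0, w6}; ¬p there: w0:T, w6:T. ✓
w7: successors {w0}; ¬p there: w0:T. ✓
That's 3 of 5 worlds, so 3/5.

3/5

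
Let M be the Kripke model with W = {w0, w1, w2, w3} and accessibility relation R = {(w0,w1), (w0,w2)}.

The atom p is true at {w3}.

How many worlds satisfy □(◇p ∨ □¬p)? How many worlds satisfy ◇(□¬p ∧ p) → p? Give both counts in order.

For □(◇p ∨ □¬p):
w0: successors {w1, w2}; ◇p ∨ □¬p there: w1:T, w2:T. ✓
w1: no successors, so □(◇p ∨ □¬p) holds vacuously. ✓
w2: no successors, so □(◇p ∨ □¬p) holds vacuously. ✓
w3: no successors, so □(◇p ∨ □¬p) holds vacuously. ✓
— 4 worlds.
For ◇(□¬p ∧ p) → p:
w0: ◇(□¬p ∧ p) is F, p is F. ✓
w1: ◇(□¬p ∧ p) is F, p is F. ✓
w2: ◇(□¬p ∧ p) is F, p is F. ✓
w3: ◇(□¬p ∧ p) is F, p is T. ✓
— 4 worlds.

4 and 4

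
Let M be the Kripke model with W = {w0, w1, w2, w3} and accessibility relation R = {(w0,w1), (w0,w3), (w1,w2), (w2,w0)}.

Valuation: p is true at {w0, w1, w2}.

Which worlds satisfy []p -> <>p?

w0: []p is F, <>p is T. ✓
w1: []p is T, <>p is T. ✓
w2: []p is T, <>p is T. ✓
w3: []p is T, <>p is F. ✗

{w0, w1, w2}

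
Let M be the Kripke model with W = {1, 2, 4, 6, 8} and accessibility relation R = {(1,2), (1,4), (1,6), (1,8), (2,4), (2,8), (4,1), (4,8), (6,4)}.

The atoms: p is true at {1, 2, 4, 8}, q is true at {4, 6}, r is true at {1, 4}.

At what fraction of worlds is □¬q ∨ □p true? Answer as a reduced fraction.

4/5

1: □¬q is F, □p is F. ✗
2: □¬q is F, □p is T. ✓
4: □¬q is T, □p is T. ✓
6: □¬q is F, □p is T. ✓
8: □¬q is T, □p is T. ✓
That's 4 of 5 worlds, so 4/5.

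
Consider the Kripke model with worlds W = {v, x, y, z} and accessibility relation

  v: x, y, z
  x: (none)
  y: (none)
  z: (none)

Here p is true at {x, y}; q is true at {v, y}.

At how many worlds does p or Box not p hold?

v: p is F, Box not p is F. ✗
x: p is T, Box not p is T. ✓
y: p is T, Box not p is T. ✓
z: p is F, Box not p is T. ✓
Satisfying worlds: {x, y, z}.

3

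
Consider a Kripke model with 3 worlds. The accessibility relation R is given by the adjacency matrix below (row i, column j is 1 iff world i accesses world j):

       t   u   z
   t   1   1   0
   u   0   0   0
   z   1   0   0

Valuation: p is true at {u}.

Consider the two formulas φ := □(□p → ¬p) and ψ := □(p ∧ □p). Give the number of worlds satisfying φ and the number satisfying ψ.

For □(□p → ¬p):
t: successors {t, u}; □p → ¬p there: t:T, u:F. ✗
u: no successors, so □(□p → ¬p) holds vacuously. ✓
z: successors {t}; □p → ¬p there: t:T. ✓
— 2 worlds.
For □(p ∧ □p):
t: successors {t, u}; p ∧ □p there: t:F, u:T. ✗
u: no successors, so □(p ∧ □p) holds vacuously. ✓
z: successors {t}; p ∧ □p there: t:F. ✗
— 1 world.

2 and 1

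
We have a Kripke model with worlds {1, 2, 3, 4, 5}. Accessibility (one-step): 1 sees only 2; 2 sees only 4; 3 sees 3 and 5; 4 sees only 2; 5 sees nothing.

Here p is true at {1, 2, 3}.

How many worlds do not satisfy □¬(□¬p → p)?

1: successors {2}; ¬(□¬p → p) there: 2:F. ✗
2: successors {4}; ¬(□¬p → p) there: 4:F. ✗
3: successors {3, 5}; ¬(□¬p → p) there: 3:F, 5:T. ✗
4: successors {2}; ¬(□¬p → p) there: 2:F. ✗
5: no successors, so □¬(□¬p → p) holds vacuously. ✓
Satisfying worlds: {5}.
So □¬(□¬p → p) fails at the other 4 worlds.

4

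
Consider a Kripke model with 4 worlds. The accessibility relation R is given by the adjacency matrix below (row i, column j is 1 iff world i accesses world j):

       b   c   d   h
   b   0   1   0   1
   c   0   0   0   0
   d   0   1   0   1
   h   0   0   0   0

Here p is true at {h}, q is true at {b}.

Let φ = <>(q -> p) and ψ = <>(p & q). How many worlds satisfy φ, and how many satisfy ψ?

2 and 0

For <>(q -> p):
b: successors {c, h}; q -> p there: c:T, h:T. ✓
c: no successors, so <>(q -> p) fails. ✗
d: successors {c, h}; q -> p there: c:T, h:T. ✓
h: no successors, so <>(q -> p) fails. ✗
— 2 worlds.
For <>(p & q):
b: successors {c, h}; p & q there: c:F, h:F. ✗
c: no successors, so <>(p & q) fails. ✗
d: successors {c, h}; p & q there: c:F, h:F. ✗
h: no successors, so <>(p & q) fails. ✗
— 0 worlds.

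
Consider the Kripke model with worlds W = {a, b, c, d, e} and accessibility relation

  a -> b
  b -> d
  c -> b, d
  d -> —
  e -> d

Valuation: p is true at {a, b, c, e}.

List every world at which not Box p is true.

{b, c, e}

a: Box p is T. ✗
b: Box p is F. ✓
c: Box p is F. ✓
d: Box p is T. ✗
e: Box p is F. ✓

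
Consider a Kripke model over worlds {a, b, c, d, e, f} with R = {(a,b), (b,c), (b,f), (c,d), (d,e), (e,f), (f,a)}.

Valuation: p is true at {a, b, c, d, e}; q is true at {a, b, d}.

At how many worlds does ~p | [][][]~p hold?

a: ~p is F, [][][]~p is F. ✗
b: ~p is F, [][][]~p is F. ✗
c: ~p is F, [][][]~p is T. ✓
d: ~p is F, [][][]~p is F. ✗
e: ~p is F, [][][]~p is F. ✗
f: ~p is T, [][][]~p is F. ✓
Satisfying worlds: {c, f}.

2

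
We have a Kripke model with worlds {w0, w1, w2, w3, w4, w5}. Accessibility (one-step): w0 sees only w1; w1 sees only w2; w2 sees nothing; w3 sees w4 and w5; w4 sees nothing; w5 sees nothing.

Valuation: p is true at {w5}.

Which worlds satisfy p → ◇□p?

{w0, w1, w2, w3, w4}

w0: p is F, ◇□p is F. ✓
w1: p is F, ◇□p is T. ✓
w2: p is F, ◇□p is F. ✓
w3: p is F, ◇□p is T. ✓
w4: p is F, ◇□p is F. ✓
w5: p is T, ◇□p is F. ✗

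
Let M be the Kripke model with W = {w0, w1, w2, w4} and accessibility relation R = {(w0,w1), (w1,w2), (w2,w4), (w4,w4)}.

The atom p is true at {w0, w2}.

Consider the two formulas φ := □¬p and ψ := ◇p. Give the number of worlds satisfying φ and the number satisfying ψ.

3 and 1

For □¬p:
w0: successors {w1}; ¬p there: w1:T. ✓
w1: successors {w2}; ¬p there: w2:F. ✗
w2: successors {w4}; ¬p there: w4:T. ✓
w4: successors {w4}; ¬p there: w4:T. ✓
— 3 worlds.
For ◇p:
w0: successors {w1}; p there: w1:F. ✗
w1: successors {w2}; p there: w2:T. ✓
w2: successors {w4}; p there: w4:F. ✗
w4: successors {w4}; p there: w4:F. ✗
— 1 world.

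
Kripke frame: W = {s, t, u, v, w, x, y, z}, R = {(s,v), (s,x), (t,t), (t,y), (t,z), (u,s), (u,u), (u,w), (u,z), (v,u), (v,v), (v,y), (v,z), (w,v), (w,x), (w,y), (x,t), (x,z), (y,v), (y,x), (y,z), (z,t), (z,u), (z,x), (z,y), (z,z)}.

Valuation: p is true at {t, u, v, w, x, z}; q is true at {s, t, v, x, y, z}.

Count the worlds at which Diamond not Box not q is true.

s: successors {v, x}; not Box not q there: v:T, x:T. ✓
t: successors {t, y, z}; not Box not q there: t:T, y:T, z:T. ✓
u: successors {s, u, w, z}; not Box not q there: s:T, u:T, w:T, z:T. ✓
v: successors {u, v, y, z}; not Box not q there: u:T, v:T, y:T, z:T. ✓
w: successors {v, x, y}; not Box not q there: v:T, x:T, y:T. ✓
x: successors {t, z}; not Box not q there: t:T, z:T. ✓
y: successors {v, x, z}; not Box not q there: v:T, x:T, z:T. ✓
z: successors {t, u, x, y, z}; not Box not q there: t:T, u:T, x:T, y:T, z:T. ✓
Satisfying worlds: {s, t, u, v, w, x, y, z}.

8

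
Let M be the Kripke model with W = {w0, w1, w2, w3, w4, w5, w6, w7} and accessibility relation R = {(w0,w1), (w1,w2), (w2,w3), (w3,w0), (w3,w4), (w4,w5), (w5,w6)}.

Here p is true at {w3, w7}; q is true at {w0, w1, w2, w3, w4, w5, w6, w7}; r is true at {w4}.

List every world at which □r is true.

w0: successors {w1}; r there: w1:F. ✗
w1: successors {w2}; r there: w2:F. ✗
w2: successors {w3}; r there: w3:F. ✗
w3: successors {w0, w4}; r there: w0:F, w4:T. ✗
w4: successors {w5}; r there: w5:F. ✗
w5: successors {w6}; r there: w6:F. ✗
w6: no successors, so □r holds vacuously. ✓
w7: no successors, so □r holds vacuously. ✓

{w6, w7}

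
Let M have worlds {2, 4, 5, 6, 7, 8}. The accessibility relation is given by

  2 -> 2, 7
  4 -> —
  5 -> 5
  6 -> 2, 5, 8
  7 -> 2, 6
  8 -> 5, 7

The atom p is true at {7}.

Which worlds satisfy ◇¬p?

{2, 5, 6, 7, 8}

2: successors {2, 7}; ¬p there: 2:T, 7:F. ✓
4: no successors, so ◇¬p fails. ✗
5: successors {5}; ¬p there: 5:T. ✓
6: successors {2, 5, 8}; ¬p there: 2:T, 5:T, 8:T. ✓
7: successors {2, 6}; ¬p there: 2:T, 6:T. ✓
8: successors {5, 7}; ¬p there: 5:T, 7:F. ✓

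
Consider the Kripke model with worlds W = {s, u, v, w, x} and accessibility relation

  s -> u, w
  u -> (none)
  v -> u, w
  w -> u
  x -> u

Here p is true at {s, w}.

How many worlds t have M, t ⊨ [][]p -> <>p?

s: [][]p is F, <>p is T. ✓
u: [][]p is T, <>p is F. ✗
v: [][]p is F, <>p is T. ✓
w: [][]p is T, <>p is F. ✗
x: [][]p is T, <>p is F. ✗
Satisfying worlds: {s, v}.

2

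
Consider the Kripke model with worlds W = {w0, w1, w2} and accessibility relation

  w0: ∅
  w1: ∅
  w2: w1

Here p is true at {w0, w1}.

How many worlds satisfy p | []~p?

2

w0: p is T, []~p is T. ✓
w1: p is T, []~p is T. ✓
w2: p is F, []~p is F. ✗
Satisfying worlds: {w0, w1}.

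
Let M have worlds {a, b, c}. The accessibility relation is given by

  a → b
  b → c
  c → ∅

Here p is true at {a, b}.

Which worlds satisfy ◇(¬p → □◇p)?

a: successors {b}; ¬p → □◇p there: b:T. ✓
b: successors {c}; ¬p → □◇p there: c:T. ✓
c: no successors, so ◇(¬p → □◇p) fails. ✗

{a, b}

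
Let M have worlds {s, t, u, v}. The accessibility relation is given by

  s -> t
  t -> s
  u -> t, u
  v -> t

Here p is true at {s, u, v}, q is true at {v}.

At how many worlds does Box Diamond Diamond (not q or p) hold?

4

s: successors {t}; Diamond Diamond (not q or p) there: t:T. ✓
t: successors {s}; Diamond Diamond (not q or p) there: s:T. ✓
u: successors {t, u}; Diamond Diamond (not q or p) there: t:T, u:T. ✓
v: successors {t}; Diamond Diamond (not q or p) there: t:T. ✓
Satisfying worlds: {s, t, u, v}.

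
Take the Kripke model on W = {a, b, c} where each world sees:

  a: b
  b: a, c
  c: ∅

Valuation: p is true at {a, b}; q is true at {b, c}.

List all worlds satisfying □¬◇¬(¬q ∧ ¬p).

{c}

a: successors {b}; ¬◇¬(¬q ∧ ¬p) there: b:F. ✗
b: successors {a, c}; ¬◇¬(¬q ∧ ¬p) there: a:F, c:T. ✗
c: no successors, so □¬◇¬(¬q ∧ ¬p) holds vacuously. ✓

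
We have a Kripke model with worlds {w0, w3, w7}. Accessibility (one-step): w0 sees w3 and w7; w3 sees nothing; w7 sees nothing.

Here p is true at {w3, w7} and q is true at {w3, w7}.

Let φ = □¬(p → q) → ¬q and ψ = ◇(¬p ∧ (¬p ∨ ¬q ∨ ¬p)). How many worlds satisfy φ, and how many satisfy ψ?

For □¬(p → q) → ¬q:
w0: □¬(p → q) is F, ¬q is T. ✓
w3: □¬(p → q) is T, ¬q is F. ✗
w7: □¬(p → q) is T, ¬q is F. ✗
— 1 world.
For ◇(¬p ∧ (¬p ∨ ¬q ∨ ¬p)):
w0: successors {w3, w7}; ¬p ∧ (¬p ∨ ¬q ∨ ¬p) there: w3:F, w7:F. ✗
w3: no successors, so ◇(¬p ∧ (¬p ∨ ¬q ∨ ¬p)) fails. ✗
w7: no successors, so ◇(¬p ∧ (¬p ∨ ¬q ∨ ¬p)) fails. ✗
— 0 worlds.

1 and 0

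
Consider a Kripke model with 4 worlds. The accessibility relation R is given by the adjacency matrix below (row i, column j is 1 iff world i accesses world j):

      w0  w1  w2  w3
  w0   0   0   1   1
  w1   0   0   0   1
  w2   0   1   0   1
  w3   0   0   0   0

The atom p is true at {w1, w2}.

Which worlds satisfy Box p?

{w3}

w0: successors {w2, w3}; p there: w2:T, w3:F. ✗
w1: successors {w3}; p there: w3:F. ✗
w2: successors {w1, w3}; p there: w1:T, w3:F. ✗
w3: no successors, so Box p holds vacuously. ✓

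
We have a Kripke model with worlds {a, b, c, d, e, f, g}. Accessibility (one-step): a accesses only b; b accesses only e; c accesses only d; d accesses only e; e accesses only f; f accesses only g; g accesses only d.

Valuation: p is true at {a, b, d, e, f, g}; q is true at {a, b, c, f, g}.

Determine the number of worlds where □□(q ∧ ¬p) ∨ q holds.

a: □□(q ∧ ¬p) is F, q is T. ✓
b: □□(q ∧ ¬p) is F, q is T. ✓
c: □□(q ∧ ¬p) is F, q is T. ✓
d: □□(q ∧ ¬p) is F, q is F. ✗
e: □□(q ∧ ¬p) is F, q is F. ✗
f: □□(q ∧ ¬p) is F, q is T. ✓
g: □□(q ∧ ¬p) is F, q is T. ✓
Satisfying worlds: {a, b, c, f, g}.

5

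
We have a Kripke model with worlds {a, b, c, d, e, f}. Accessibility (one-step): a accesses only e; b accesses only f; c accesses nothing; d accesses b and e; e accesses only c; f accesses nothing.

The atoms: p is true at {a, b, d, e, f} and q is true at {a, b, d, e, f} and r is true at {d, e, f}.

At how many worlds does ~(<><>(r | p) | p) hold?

1

a: <><>(r | p) | p is T. ✗
b: <><>(r | p) | p is T. ✗
c: <><>(r | p) | p is F. ✓
d: <><>(r | p) | p is T. ✗
e: <><>(r | p) | p is T. ✗
f: <><>(r | p) | p is T. ✗
Satisfying worlds: {c}.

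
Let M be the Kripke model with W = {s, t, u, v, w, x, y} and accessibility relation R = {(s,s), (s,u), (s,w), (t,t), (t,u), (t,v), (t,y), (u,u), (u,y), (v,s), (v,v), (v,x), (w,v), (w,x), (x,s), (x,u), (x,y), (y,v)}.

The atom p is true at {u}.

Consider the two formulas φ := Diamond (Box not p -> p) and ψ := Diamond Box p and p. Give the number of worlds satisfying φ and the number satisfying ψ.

6 and 0

For Diamond (Box not p -> p):
s: successors {s, u, w}; Box not p -> p there: s:T, u:T, w:F. ✓
t: successors {t, u, v, y}; Box not p -> p there: t:T, u:T, v:F, y:F. ✓
u: successors {u, y}; Box not p -> p there: u:T, y:F. ✓
v: successors {s, v, x}; Box not p -> p there: s:T, v:F, x:T. ✓
w: successors {v, x}; Box not p -> p there: v:F, x:T. ✓
x: successors {s, u, y}; Box not p -> p there: s:T, u:T, y:F. ✓
y: successors {v}; Box not p -> p there: v:F. ✗
— 6 worlds.
For Diamond Box p and p:
s: Diamond Box p is F, p is F. ✗
t: Diamond Box p is F, p is F. ✗
u: Diamond Box p is F, p is T. ✗
v: Diamond Box p is F, p is F. ✗
w: Diamond Box p is F, p is F. ✗
x: Diamond Box p is F, p is F. ✗
y: Diamond Box p is F, p is F. ✗
— 0 worlds.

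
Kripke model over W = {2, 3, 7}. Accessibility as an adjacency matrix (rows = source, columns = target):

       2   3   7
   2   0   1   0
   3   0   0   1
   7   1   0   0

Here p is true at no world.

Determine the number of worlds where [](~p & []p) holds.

2: successors {3}; ~p & []p there: 3:F. ✗
3: successors {7}; ~p & []p there: 7:F. ✗
7: successors {2}; ~p & []p there: 2:F. ✗
Satisfying worlds: ∅.

0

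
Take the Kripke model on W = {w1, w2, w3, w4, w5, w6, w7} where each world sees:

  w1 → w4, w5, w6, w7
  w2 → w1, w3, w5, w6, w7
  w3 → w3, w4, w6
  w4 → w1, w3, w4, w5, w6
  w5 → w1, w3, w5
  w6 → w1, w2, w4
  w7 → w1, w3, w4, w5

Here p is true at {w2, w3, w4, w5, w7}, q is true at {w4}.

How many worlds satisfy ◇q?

w1: successors {w4, w5, w6, w7}; q there: w4:T, w5:F, w6:F, w7:F. ✓
w2: successors {w1, w3, w5, w6, w7}; q there: w1:F, w3:F, w5:F, w6:F, w7:F. ✗
w3: successors {w3, w4, w6}; q there: w3:F, w4:T, w6:F. ✓
w4: successors {w1, w3, w4, w5, w6}; q there: w1:F, w3:F, w4:T, w5:F, w6:F. ✓
w5: successors {w1, w3, w5}; q there: w1:F, w3:F, w5:F. ✗
w6: successors {w1, w2, w4}; q there: w1:F, w2:F, w4:T. ✓
w7: successors {w1, w3, w4, w5}; q there: w1:F, w3:F, w4:T, w5:F. ✓
Satisfying worlds: {w1, w3, w4, w6, w7}.

5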